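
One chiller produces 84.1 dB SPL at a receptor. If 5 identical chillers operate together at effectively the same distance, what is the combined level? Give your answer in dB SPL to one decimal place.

91.1 dB SPL

With 5 equal, uncorrelated contributions the intensity is 5× that of one unit, giving a rise of 10·log₁₀ 5.
L_total = 84.1 + 10·log₁₀(5) = 84.1 + 6.990 = 91.09 dB SPL.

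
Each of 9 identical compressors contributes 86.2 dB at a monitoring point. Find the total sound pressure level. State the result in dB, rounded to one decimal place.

95.7 dB

L_total = L₁ + 10·log₁₀ N for N identical incoherent sources.
L_total = 86.2 + 10·log₁₀(9) = 86.2 + 9.542 = 95.74 dB.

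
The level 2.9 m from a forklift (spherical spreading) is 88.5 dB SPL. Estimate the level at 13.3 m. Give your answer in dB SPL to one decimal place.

Spherical spreading from a point source gives a 20·log₁₀(r₂/r₁) drop.
L₂ = 88.5 − 20·log₁₀(13.3/2.9) = 88.5 − 13.229 = 75.27 dB SPL.

75.3 dB SPL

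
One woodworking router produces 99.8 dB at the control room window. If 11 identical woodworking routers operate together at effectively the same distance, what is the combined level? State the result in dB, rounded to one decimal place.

110.2 dB

N identical incoherent sources raise the level by 10·log₁₀ N.
L_total = 99.8 + 10·log₁₀(11) = 99.8 + 10.414 = 110.21 dB.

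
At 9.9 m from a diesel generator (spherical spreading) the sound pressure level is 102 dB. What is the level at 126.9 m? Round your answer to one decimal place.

Spherical spreading from a point source gives a 20·log₁₀(r₂/r₁) drop.
L₂ = 102 − 20·log₁₀(126.9/9.9) = 102 − 22.157 = 79.84 dB.

79.8 dB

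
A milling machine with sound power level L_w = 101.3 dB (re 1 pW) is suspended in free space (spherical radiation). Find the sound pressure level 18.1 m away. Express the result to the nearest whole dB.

The power spreads over a sphere of area 4π·r², so L_p = L_w − 10·log₁₀(4π·r²).
4π·r² = 4117 m², 10·log₁₀ of that is 36.146 dB.
L_p = 101.3 − 36.146 = 65.15 dB.

65 dB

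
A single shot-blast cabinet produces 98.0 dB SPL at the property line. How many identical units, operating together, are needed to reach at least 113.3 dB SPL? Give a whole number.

34

N identical sources give L₁ + 10·log₁₀ N, so require 10·log₁₀ N ≥ 113.3 − 98.0 = 15.3 dB.
N ≥ 10^(15.3/10) = 33.884, so N = 34.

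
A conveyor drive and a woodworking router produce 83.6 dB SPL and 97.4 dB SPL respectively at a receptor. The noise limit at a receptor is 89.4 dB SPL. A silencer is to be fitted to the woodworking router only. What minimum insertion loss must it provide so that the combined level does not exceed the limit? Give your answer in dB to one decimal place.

The untreated sources together contribute 10^(83.6/10) = 2.291e+08, i.e. 83.60 dB SPL.
The limit corresponds to 10^(89.4/10) = 8.710e+08; subtracting the fixed part leaves 6.419e+08 for the woodworking router, i.e. 88.07 dB SPL.
So the woodworking router must be reduced from 97.4 to 88.07 dB SPL: IL = 9.33 dB.

9.3 dB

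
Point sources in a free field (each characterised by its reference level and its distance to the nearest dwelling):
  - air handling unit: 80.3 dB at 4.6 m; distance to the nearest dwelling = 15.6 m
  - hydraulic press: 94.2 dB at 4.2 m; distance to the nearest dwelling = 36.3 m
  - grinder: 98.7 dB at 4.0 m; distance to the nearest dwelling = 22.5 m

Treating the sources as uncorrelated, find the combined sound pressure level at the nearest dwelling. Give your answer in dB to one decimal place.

First find each source's level at the receiver (point-source: −20·log₁₀(r/r_ref)), then combine on an intensity basis.
air handling unit: 80.3 − 20·log₁₀(15.6/4.6) = 80.3 − 10.61 = 69.69 dB.
hydraulic press: 94.2 − 20·log₁₀(36.3/4.2) = 94.2 − 18.73 = 75.47 dB.
grinder: 98.7 − 20·log₁₀(22.5/4.0) = 98.7 − 15.00 = 83.70 dB.
Σ 10^(L/10) = 2.788e+08 → L_total = 10·log₁₀(2.788e+08) = 84.45 dB.

84.5 dB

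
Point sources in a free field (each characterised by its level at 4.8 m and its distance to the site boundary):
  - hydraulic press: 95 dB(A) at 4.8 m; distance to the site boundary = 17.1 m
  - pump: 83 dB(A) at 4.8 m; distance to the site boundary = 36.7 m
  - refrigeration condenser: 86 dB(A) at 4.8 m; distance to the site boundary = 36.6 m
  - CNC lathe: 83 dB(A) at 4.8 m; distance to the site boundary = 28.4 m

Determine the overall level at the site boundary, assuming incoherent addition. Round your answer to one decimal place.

84.2 dB(A)

First find each source's level at the receiver (point-source: −20·log₁₀(r/r_ref)), then combine on an intensity basis.
hydraulic press: 95 − 20·log₁₀(17.1/4.8) = 95 − 11.04 = 83.96 dB(A).
pump: 83 − 20·log₁₀(36.7/4.8) = 83 − 17.67 = 65.33 dB(A).
refrigeration condenser: 86 − 20·log₁₀(36.6/4.8) = 86 − 17.64 = 68.36 dB(A).
CNC lathe: 83 − 20·log₁₀(28.4/4.8) = 83 − 15.44 = 67.56 dB(A).
Σ 10^(L/10) = 2.651e+08 → L_total = 10·log₁₀(2.651e+08) = 84.23 dB(A).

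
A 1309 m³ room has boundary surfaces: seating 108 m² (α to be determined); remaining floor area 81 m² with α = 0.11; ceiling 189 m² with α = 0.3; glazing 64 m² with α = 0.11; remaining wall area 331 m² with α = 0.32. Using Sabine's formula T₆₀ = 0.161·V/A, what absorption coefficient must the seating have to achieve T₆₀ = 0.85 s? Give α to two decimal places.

Required total absorption A = 0.161·1309/0.85 = 247.94 m².
Absorption from the other surfaces = 81·0.11 + 189·0.3 + 64·0.11 + 331·0.32 = 178.57 m², so the seating must supply 69.37 m² over 108 m².
α = 69.37/108 = 0.642.

0.64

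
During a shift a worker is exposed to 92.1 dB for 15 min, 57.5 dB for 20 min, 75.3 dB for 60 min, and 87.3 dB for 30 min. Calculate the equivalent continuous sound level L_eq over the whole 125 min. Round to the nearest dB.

L_eq = 10·log₁₀[(1/T)·Σ tᵢ·10^(Lᵢ/10)] with T = 125 min.
Σ tᵢ·10^(Lᵢ/10) = 15·10^(92.1/10) + 20·10^(57.5/10) + 60·10^(75.3/10) + 30·10^(87.3/10) = 4.248e+10.
L_eq = 10·log₁₀(4.248e+10/125) = 85.31 dB.

85 dB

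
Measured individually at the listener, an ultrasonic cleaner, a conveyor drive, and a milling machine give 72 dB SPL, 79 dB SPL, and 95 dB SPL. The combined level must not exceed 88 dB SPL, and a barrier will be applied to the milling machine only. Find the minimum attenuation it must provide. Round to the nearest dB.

Fixed contribution from the other sources: Σ 10^(L/10) = 10^(72/10) + 10^(79/10) = 9.528e+07 (79.79 dB SPL).
The limit corresponds to 10^(88/10) = 6.310e+08; subtracting the fixed part leaves 5.357e+08 for the milling machine, i.e. 87.29 dB SPL.
Required insertion loss = 95 − 87.29 = 7.71 dB.

8 dB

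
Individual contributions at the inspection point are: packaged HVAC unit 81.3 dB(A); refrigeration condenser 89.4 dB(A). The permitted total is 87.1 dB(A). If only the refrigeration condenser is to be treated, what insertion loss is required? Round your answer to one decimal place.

3.6 dB

Fixed contribution from the other source: Σ 10^(L/10) = 10^(81.3/10) = 1.349e+08 (81.30 dB(A)).
The limit corresponds to 10^(87.1/10) = 5.129e+08; subtracting the fixed part leaves 3.780e+08 for the refrigeration condenser, i.e. 85.77 dB(A).
Required insertion loss = 89.4 − 85.77 = 3.63 dB.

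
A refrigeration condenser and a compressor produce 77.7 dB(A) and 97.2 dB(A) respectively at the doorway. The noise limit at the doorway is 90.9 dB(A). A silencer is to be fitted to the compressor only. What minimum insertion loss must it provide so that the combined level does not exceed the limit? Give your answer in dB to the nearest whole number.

The untreated sources together contribute 10^(77.7/10) = 5.888e+07, i.e. 77.70 dB(A).
To meet 90.9 dB(A) overall, the treated compressor may contribute at most 10^(90.9/10) − 5.888e+07 = 1.171e+09, i.e. 90.69 dB(A).
Required insertion loss = 97.2 − 90.69 = 6.51 dB.

7 dB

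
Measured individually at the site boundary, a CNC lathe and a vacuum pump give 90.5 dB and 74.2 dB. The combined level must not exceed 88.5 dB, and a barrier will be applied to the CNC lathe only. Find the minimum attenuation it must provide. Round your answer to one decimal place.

Fixed contribution from the other source: Σ 10^(L/10) = 10^(74.2/10) = 2.630e+07 (74.20 dB).
To meet 88.5 dB overall, the treated CNC lathe may contribute at most 10^(88.5/10) − 2.630e+07 = 6.816e+08, i.e. 88.34 dB.
So the CNC lathe must be reduced from 90.5 to 88.34 dB: IL = 2.16 dB.

2.2 dB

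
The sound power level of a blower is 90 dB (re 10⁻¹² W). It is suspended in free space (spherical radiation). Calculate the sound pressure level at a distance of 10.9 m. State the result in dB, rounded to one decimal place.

The power spreads over a sphere of area 4π·r², so L_p = L_w − 10·log₁₀(4π·r²).
4π·r² = 1493 m², 10·log₁₀ of that is 31.741 dB.
L_p = 90 − 31.741 = 58.26 dB.

58.3 dB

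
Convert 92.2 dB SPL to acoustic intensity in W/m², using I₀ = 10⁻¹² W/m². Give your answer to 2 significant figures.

0.0017 W/m²

I/I₀ = 10^(92.2/10) = 1.66e+09, so I = 1.66e+09 × 10⁻¹² W/m².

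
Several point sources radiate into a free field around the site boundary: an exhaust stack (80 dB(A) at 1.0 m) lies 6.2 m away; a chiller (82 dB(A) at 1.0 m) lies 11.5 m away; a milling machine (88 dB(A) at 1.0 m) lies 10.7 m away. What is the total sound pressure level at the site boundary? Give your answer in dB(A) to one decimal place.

First find each source's level at the receiver (point-source: −20·log₁₀(r/r_ref)), then combine on an intensity basis.
exhaust stack: 80 − 20·log₁₀(6.2/1.0) = 80 − 15.85 = 64.15 dB(A).
chiller: 82 − 20·log₁₀(11.5/1.0) = 82 − 21.21 = 60.79 dB(A).
milling machine: 88 − 20·log₁₀(10.7/1.0) = 88 − 20.59 = 67.41 dB(A).
Σ 10^(L/10) = 9.311e+06 → L_total = 10·log₁₀(9.311e+06) = 69.69 dB(A).

69.7 dB(A)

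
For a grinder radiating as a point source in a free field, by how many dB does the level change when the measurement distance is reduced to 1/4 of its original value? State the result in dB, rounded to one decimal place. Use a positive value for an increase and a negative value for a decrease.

+12.0 dB

With spherical spreading the level changes by −20·log₁₀(r₂/r₁).
ΔL = −20·log₁₀(0.25) = +12.04 dB.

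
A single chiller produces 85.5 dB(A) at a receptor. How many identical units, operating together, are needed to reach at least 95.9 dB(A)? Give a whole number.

Need L₁ + 10·log₁₀ N ≥ 95.9, i.e. log₁₀ N ≥ 1.04.
N ≥ 10^(10.4/10) = 10.965, so N = 11.

11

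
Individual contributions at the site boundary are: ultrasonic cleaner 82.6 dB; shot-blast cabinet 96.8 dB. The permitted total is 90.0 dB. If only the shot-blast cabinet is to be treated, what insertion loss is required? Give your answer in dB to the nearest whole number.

8 dB

The untreated sources together contribute 10^(82.6/10) = 1.820e+08, i.e. 82.60 dB.
To meet 90.0 dB overall, the treated shot-blast cabinet may contribute at most 10^(90.0/10) − 1.820e+08 = 8.180e+08, i.e. 89.13 dB.
So the shot-blast cabinet must be reduced from 96.8 to 89.13 dB: IL = 7.67 dB.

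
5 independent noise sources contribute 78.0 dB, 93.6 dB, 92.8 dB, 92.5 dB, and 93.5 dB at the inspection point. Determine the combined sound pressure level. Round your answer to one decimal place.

99.2 dB

Incoherent sources combine by intensity addition: L_total = 10·log₁₀(Σ 10^(L_i/10)).
Σ 10^(L/10) = 10^(78.0/10) + 10^(93.6/10) + 10^(92.8/10) + 10^(92.5/10) + 10^(93.5/10) = 8.276e+09.
L_total = 10·log₁₀(8.276e+09) = 99.18 dB.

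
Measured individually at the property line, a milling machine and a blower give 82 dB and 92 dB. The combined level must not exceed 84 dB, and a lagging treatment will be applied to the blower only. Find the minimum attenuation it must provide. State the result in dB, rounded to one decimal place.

Everything except the blower sums to 10^(82/10) = 1.585e+08 in linear terms, 82.00 dB.
The limit corresponds to 10^(84/10) = 2.512e+08; subtracting the fixed part leaves 9.270e+07 for the blower, i.e. 79.67 dB.
Required insertion loss = 92 − 79.67 = 12.33 dB.

12.3 dB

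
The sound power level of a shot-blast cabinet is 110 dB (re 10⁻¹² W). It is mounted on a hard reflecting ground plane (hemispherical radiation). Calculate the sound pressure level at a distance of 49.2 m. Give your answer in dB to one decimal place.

68.2 dB

The power spreads over a hemisphere of area 2π·r², so L_p = L_w − 10·log₁₀(2π·r²).
2π·r² = 1.521e+04 m², 10·log₁₀ of that is 41.821 dB.
L_p = 110 − 41.821 = 68.18 dB.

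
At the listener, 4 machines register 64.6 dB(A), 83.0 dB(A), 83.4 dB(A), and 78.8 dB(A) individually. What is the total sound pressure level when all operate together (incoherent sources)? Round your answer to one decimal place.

For uncorrelated sources the intensities add, so convert each level to linear form, sum, and take 10·log₁₀ of the total.
Σ 10^(L/10) = 10^(64.6/10) + 10^(83.0/10) + 10^(83.4/10) + 10^(78.8/10) = 4.970e+08.
L_total = 10·log₁₀(4.970e+08) = 86.96 dB(A).

87.0 dB(A)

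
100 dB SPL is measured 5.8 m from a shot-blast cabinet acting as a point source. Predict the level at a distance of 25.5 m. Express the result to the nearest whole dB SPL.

87 dB SPL

Point-source attenuation: ΔL = 20·log₁₀(r₂/r₁) = 20·log₁₀(25.5/5.8) = 12.862 dB.
L₂ = 100 − 20·log₁₀(25.5/5.8) = 100 − 12.862 = 87.14 dB SPL.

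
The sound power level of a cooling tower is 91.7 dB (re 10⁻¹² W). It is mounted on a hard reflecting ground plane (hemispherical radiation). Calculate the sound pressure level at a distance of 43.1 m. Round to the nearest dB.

The power spreads over a hemisphere of area 2π·r², so L_p = L_w − 10·log₁₀(2π·r²).
2π·r² = 1.167e+04 m², 10·log₁₀ of that is 40.671 dB.
L_p = 91.7 − 40.671 = 51.03 dB.

51 dB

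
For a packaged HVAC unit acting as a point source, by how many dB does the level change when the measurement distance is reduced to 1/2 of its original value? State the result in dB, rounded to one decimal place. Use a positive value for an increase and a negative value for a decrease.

+6.0 dB

With spherical spreading the level changes by −20·log₁₀(r₂/r₁).
ΔL = −20·log₁₀(0.5) = +6.02 dB.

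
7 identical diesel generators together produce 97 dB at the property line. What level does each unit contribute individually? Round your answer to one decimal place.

Dividing the total intensity by 7 lowers the level by 10·log₁₀ 7 = 8.451 dB: L₁ = 97 − 8.451.

88.5 dB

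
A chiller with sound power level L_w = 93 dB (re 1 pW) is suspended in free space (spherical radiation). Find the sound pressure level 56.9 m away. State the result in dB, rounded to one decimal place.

46.9 dB

L_p = L_w − 10·log₁₀(4π·r²) with r = 56.9 m.
4π·r² = 4.069e+04 m², 10·log₁₀ of that is 46.094 dB.
L_p = 93 − 46.094 = 46.91 dB.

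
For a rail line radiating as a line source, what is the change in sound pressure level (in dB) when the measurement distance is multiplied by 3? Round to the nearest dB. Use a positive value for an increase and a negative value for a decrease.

Line-source spreading: ΔL = −10·log₁₀(r₂/r₁).
ΔL = −10·log₁₀(3) = -4.77 dB.

-5 dB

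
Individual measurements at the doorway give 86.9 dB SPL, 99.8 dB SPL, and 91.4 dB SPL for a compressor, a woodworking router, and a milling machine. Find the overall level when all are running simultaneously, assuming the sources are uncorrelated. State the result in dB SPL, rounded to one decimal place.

100.6 dB SPL

Incoherent sources combine by intensity addition: L_total = 10·log₁₀(Σ 10^(L_i/10)).
Σ 10^(L/10) = 10^(86.9/10) + 10^(99.8/10) + 10^(91.4/10) = 1.142e+10.
L_total = 10·log₁₀(1.142e+10) = 100.58 dB SPL.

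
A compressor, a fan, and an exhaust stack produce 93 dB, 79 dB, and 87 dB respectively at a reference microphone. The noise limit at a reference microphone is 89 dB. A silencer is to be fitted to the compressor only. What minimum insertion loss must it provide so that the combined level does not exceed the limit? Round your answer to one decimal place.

9.7 dB

The untreated sources together contribute 10^(79/10) + 10^(87/10) = 5.806e+08, i.e. 87.64 dB.
To meet 89 dB overall, the treated compressor may contribute at most 10^(89/10) − 5.806e+08 = 2.137e+08, i.e. 83.30 dB.
So the compressor must be reduced from 93 to 83.30 dB: IL = 9.70 dB.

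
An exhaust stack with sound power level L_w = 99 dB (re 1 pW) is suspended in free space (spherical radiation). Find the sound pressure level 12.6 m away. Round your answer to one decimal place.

66.0 dB

L_p = L_w − 10·log₁₀(4π·r²) with r = 12.6 m.
4π·r² = 1995 m², 10·log₁₀ of that is 33.000 dB.
L_p = 99 − 33.000 = 66.00 dB.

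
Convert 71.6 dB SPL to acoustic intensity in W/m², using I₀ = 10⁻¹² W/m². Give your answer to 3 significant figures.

I = I₀·10^(L/10) = 10⁻¹² × 10^(71.6/10) = 10^(-4.840).

1.45e-05 W/m²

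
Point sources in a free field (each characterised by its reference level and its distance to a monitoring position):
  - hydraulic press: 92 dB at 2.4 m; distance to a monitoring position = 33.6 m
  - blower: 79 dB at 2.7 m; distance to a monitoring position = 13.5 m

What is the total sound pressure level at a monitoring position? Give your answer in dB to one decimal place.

First find each source's level at the receiver (point-source: −20·log₁₀(r/r_ref)), then combine on an intensity basis.
hydraulic press: 92 − 20·log₁₀(33.6/2.4) = 92 − 22.92 = 69.08 dB.
blower: 79 − 20·log₁₀(13.5/2.7) = 79 − 13.98 = 65.02 dB.
Σ 10^(L/10) = 1.126e+07 → L_total = 10·log₁₀(1.126e+07) = 70.52 dB.

70.5 dB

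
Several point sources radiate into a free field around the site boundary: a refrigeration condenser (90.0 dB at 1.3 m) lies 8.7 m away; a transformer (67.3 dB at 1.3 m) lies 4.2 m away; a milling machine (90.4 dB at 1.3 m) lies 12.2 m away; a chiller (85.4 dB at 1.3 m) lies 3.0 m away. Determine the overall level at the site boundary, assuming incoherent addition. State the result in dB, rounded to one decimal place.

Propagate each source to the receiver with L = L_ref − 20·log₁₀(r/r_ref), then add intensities.
refrigeration condenser: 90.0 − 20·log₁₀(8.7/1.3) = 90.0 − 16.51 = 73.49 dB.
transformer: 67.3 − 20·log₁₀(4.2/1.3) = 67.3 − 10.19 = 57.11 dB.
milling machine: 90.4 − 20·log₁₀(12.2/1.3) = 90.4 − 19.45 = 70.95 dB.
chiller: 85.4 − 20·log₁₀(3.0/1.3) = 85.4 − 7.26 = 78.14 dB.
Σ 10^(L/10) = 1.004e+08 → L_total = 10·log₁₀(1.004e+08) = 80.02 dB.

80.0 dB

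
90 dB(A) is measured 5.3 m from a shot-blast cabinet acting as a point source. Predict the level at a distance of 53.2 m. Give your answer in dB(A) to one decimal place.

Point-source attenuation: ΔL = 20·log₁₀(r₂/r₁) = 20·log₁₀(53.2/5.3) = 20.033 dB.
L₂ = 90 − 20·log₁₀(53.2/5.3) = 90 − 20.033 = 69.97 dB(A).

70.0 dB(A)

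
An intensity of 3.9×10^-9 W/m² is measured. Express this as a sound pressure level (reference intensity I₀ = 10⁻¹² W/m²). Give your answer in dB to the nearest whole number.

Dividing by I₀ shifts the exponent by 12: I/I₀ = 3.9×10^3.
L = 10·(0.5911 + 3) = 35.91 dB.

36 dB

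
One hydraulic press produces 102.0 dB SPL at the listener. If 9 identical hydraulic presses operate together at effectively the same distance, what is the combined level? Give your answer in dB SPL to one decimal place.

With 9 equal, uncorrelated contributions the intensity is 9× that of one unit, giving a rise of 10·log₁₀ 9.
L_total = 102.0 + 10·log₁₀(9) = 102.0 + 9.542 = 111.54 dB SPL.

111.5 dB SPL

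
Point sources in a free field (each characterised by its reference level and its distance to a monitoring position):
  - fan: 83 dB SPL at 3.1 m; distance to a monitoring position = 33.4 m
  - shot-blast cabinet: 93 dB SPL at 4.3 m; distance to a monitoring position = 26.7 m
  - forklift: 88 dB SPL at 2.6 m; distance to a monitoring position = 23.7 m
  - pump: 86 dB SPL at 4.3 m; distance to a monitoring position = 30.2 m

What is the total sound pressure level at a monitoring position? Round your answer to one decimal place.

First find each source's level at the receiver (point-source: −20·log₁₀(r/r_ref)), then combine on an intensity basis.
fan: 83 − 20·log₁₀(33.4/3.1) = 83 − 20.65 = 62.35 dB SPL.
shot-blast cabinet: 93 − 20·log₁₀(26.7/4.3) = 93 − 15.86 = 77.14 dB SPL.
forklift: 88 − 20·log₁₀(23.7/2.6) = 88 − 19.20 = 68.80 dB SPL.
pump: 86 − 20·log₁₀(30.2/4.3) = 86 − 16.93 = 69.07 dB SPL.
Σ 10^(L/10) = 6.913e+07 → L_total = 10·log₁₀(6.913e+07) = 78.40 dB SPL.

78.4 dB SPL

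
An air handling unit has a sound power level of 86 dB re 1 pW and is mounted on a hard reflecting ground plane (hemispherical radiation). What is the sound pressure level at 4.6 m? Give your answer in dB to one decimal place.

64.8 dB

The power spreads over a hemisphere of area 2π·r², so L_p = L_w − 10·log₁₀(2π·r²).
2π·r² = 133 m², 10·log₁₀ of that is 21.237 dB.
L_p = 86 − 21.237 = 64.76 dB.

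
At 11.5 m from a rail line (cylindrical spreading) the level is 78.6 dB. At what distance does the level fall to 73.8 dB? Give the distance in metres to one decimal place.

The 4.8 dB drop corresponds to a distance ratio of 10^(4.8/10) for a line source.
r₂ = 11.5·10^((78.6−73.8)/10) = 11.5·10^(4.8/10) = 34.73 m.

34.7 m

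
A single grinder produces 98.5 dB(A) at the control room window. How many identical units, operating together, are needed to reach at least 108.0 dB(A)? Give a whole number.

9

The shortfall is 108.0 − 98.5 = 9.5 dB, and N units add 10·log₁₀ N, so need 10·log₁₀ N ≥ 9.5.
N ≥ 10^(9.5/10) = 8.913, so N = 9.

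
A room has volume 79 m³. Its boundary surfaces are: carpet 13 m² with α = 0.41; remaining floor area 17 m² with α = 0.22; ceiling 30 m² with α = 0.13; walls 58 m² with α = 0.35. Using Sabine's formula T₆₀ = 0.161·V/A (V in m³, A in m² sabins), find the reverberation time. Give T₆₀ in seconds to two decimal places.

A = Σ Sᵢαᵢ = 13·0.41 + 17·0.22 + 30·0.13 + 58·0.35 = 33.27 m².
T₆₀ = 0.161·V/A = 0.161·79/33.27 = 0.382 s.

0.38 s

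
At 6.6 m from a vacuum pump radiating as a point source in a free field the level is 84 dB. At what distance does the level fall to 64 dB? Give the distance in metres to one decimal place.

66.0 m

Point-source spreading drops the level by 20·log₁₀(r₂/r₁); inverting, r₂/r₁ = 10^(ΔL/20).
r₂ = 6.6·10^((84−64)/20) = 6.6·10^(20.0/20) = 66.00 m.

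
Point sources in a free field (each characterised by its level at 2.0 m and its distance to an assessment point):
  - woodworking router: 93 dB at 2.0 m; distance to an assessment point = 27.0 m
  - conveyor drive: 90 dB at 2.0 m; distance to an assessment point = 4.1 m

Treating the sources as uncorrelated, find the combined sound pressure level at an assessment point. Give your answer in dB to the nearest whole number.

Propagate each source to the receiver with L = L_ref − 20·log₁₀(r/r_ref), then add intensities.
woodworking router: 93 − 20·log₁₀(27.0/2.0) = 93 − 22.61 = 70.39 dB.
conveyor drive: 90 − 20·log₁₀(4.1/2.0) = 90 − 6.24 = 83.76 dB.
Σ 10^(L/10) = 2.489e+08 → L_total = 10·log₁₀(2.489e+08) = 83.96 dB.

84 dB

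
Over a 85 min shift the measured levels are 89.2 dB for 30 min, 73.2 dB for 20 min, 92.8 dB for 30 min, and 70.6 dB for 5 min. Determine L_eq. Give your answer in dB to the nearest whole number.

90 dB

Weight each interval's intensity by its duration and average over T = 85 min:
Σ tᵢ·10^(Lᵢ/10) = 30·10^(89.2/10) + 20·10^(73.2/10) + 30·10^(92.8/10) + 5·10^(70.6/10) = 8.259e+10.
L_eq = 10·log₁₀(8.259e+10/85) = 89.88 dB.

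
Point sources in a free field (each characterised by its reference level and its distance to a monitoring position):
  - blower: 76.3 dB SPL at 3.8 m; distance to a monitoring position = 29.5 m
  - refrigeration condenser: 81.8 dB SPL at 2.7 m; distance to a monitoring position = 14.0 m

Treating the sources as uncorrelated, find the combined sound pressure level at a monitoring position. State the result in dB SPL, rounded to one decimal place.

First find each source's level at the receiver (point-source: −20·log₁₀(r/r_ref)), then combine on an intensity basis.
blower: 76.3 − 20·log₁₀(29.5/3.8) = 76.3 − 17.80 = 58.50 dB SPL.
refrigeration condenser: 81.8 − 20·log₁₀(14.0/2.7) = 81.8 − 14.30 = 67.50 dB SPL.
Σ 10^(L/10) = 6.337e+06 → L_total = 10·log₁₀(6.337e+06) = 68.02 dB SPL.

68.0 dB SPL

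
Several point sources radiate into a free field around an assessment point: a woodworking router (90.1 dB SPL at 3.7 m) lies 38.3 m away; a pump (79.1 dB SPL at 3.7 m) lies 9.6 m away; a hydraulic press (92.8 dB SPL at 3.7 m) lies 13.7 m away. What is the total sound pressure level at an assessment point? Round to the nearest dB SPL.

Apply inverse-square spreading to bring every level to the receiver, then sum 10^(L/10).
woodworking router: 90.1 − 20·log₁₀(38.3/3.7) = 90.1 − 20.30 = 69.80 dB SPL.
pump: 79.1 − 20·log₁₀(9.6/3.7) = 79.1 − 8.28 = 70.82 dB SPL.
hydraulic press: 92.8 − 20·log₁₀(13.7/3.7) = 92.8 − 11.37 = 81.43 dB SPL.
Σ 10^(L/10) = 1.606e+08 → L_total = 10·log₁₀(1.606e+08) = 82.06 dB SPL.

82 dB SPL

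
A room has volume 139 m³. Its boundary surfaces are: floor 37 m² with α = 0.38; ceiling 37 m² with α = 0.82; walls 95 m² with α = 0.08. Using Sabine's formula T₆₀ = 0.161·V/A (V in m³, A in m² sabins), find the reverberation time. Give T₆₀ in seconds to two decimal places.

0.43 s

A = Σ Sᵢαᵢ = 37·0.38 + 37·0.82 + 95·0.08 = 52.00 m².
T₆₀ = 0.161 × 139 / 52.00 = 0.430 s.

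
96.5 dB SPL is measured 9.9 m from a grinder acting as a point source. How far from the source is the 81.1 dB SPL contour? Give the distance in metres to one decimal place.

The 15.4 dB drop corresponds to a distance ratio of 10^(15.4/20) for a point source.
r₂ = 9.9·10^((96.5−81.1)/20) = 9.9·10^(15.4/20) = 58.30 m.

58.3 m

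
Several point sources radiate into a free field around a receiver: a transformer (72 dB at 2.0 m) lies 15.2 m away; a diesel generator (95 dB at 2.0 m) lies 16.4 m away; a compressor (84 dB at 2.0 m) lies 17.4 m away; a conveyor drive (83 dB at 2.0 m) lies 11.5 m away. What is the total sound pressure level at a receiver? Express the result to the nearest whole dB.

Propagate each source to the receiver with L = L_ref − 20·log₁₀(r/r_ref), then add intensities.
transformer: 72 − 20·log₁₀(15.2/2.0) = 72 − 17.62 = 54.38 dB.
diesel generator: 95 − 20·log₁₀(16.4/2.0) = 95 − 18.28 = 76.72 dB.
compressor: 84 − 20·log₁₀(17.4/2.0) = 84 − 18.79 = 65.21 dB.
conveyor drive: 83 − 20·log₁₀(11.5/2.0) = 83 − 15.19 = 67.81 dB.
Σ 10^(L/10) = 5.666e+07 → L_total = 10·log₁₀(5.666e+07) = 77.53 dB.

78 dB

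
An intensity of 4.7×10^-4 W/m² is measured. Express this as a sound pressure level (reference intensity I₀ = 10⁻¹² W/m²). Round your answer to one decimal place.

Dividing by I₀ shifts the exponent by 12: I/I₀ = 4.7×10^8.
L = 10·(0.6721 + 8) = 86.72 dB.

86.7 dB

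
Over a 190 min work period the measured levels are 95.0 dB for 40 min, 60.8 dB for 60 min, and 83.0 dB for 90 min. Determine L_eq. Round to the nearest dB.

89 dB

L_eq = 10·log₁₀[(1/T)·Σ tᵢ·10^(Lᵢ/10)] with T = 190 min.
Σ tᵢ·10^(Lᵢ/10) = 40·10^(95.0/10) + 60·10^(60.8/10) + 90·10^(83.0/10) = 1.445e+11.
L_eq = 10·log₁₀(1.445e+11/190) = 88.81 dB.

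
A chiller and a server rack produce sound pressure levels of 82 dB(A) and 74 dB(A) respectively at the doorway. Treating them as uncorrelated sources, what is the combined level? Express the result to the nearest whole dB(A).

Incoherent sources combine by intensity addition: L_total = 10·log₁₀(Σ 10^(L_i/10)).
Σ 10^(L/10) = 10^(82/10) + 10^(74/10) = 1.836e+08.
L_total = 10·log₁₀(1.836e+08) = 82.64 dB(A).

83 dB(A)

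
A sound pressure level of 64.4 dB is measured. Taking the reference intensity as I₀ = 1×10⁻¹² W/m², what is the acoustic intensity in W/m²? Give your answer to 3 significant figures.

2.75e-06 W/m²

I = I₀·10^(L/10) = 10⁻¹² × 10^(64.4/10) = 10^(-5.560).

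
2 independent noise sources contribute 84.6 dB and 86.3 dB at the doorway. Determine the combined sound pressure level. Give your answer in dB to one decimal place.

Incoherent sources combine by intensity addition: L_total = 10·log₁₀(Σ 10^(L_i/10)).
Σ 10^(L/10) = 10^(84.6/10) + 10^(86.3/10) = 7.150e+08.
L_total = 10·log₁₀(7.150e+08) = 88.54 dB.

88.5 dB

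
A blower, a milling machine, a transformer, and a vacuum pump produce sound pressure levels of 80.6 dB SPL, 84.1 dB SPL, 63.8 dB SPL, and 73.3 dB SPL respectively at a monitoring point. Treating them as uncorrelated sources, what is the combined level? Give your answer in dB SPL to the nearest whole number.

Incoherent sources combine by intensity addition: L_total = 10·log₁₀(Σ 10^(L_i/10)).
Σ 10^(L/10) = 10^(80.6/10) + 10^(84.1/10) + 10^(63.8/10) + 10^(73.3/10) = 3.956e+08.
L_total = 10·log₁₀(3.956e+08) = 85.97 dB SPL.

86 dB SPL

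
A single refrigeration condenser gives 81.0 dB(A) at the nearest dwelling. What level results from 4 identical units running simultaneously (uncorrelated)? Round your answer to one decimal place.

N identical incoherent sources raise the level by 10·log₁₀ N.
L_total = 81.0 + 10·log₁₀(4) = 81.0 + 6.021 = 87.02 dB(A).

87.0 dB(A)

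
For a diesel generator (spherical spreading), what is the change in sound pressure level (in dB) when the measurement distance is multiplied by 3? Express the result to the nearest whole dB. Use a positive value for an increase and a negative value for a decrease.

-10 dB

With spherical spreading the level changes by −20·log₁₀(r₂/r₁).
ΔL = −20·log₁₀(3) = -9.54 dB.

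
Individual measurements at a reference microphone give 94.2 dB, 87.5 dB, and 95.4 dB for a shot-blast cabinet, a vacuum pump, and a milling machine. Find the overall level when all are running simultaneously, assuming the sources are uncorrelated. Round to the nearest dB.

98 dB

For uncorrelated sources the intensities add, so convert each level to linear form, sum, and take 10·log₁₀ of the total.
Σ 10^(L/10) = 10^(94.2/10) + 10^(87.5/10) + 10^(95.4/10) = 6.660e+09.
L_total = 10·log₁₀(6.660e+09) = 98.23 dB.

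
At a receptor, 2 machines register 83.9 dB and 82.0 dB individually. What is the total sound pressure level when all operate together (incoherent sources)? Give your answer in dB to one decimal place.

86.1 dB

For uncorrelated sources the intensities add, so convert each level to linear form, sum, and take 10·log₁₀ of the total.
Σ 10^(L/10) = 10^(83.9/10) + 10^(82.0/10) = 4.040e+08.
L_total = 10·log₁₀(4.040e+08) = 86.06 dB.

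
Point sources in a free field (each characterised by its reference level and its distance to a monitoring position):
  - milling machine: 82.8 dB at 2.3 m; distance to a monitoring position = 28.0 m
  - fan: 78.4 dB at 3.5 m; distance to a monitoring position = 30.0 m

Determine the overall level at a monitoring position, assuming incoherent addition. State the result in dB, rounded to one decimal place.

63.5 dB

First find each source's level at the receiver (point-source: −20·log₁₀(r/r_ref)), then combine on an intensity basis.
milling machine: 82.8 − 20·log₁₀(28.0/2.3) = 82.8 − 21.71 = 61.09 dB.
fan: 78.4 − 20·log₁₀(30.0/3.5) = 78.4 − 18.66 = 59.74 dB.
Σ 10^(L/10) = 2.227e+06 → L_total = 10·log₁₀(2.227e+06) = 63.48 dB.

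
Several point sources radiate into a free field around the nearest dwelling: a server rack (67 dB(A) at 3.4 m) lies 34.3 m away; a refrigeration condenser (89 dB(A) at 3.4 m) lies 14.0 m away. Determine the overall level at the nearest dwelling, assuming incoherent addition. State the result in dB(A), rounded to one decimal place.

76.7 dB(A)

Apply inverse-square spreading to bring every level to the receiver, then sum 10^(L/10).
server rack: 67 − 20·log₁₀(34.3/3.4) = 67 − 20.08 = 46.92 dB(A).
refrigeration condenser: 89 − 20·log₁₀(14.0/3.4) = 89 − 12.29 = 76.71 dB(A).
Σ 10^(L/10) = 4.690e+07 → L_total = 10·log₁₀(4.690e+07) = 76.71 dB(A).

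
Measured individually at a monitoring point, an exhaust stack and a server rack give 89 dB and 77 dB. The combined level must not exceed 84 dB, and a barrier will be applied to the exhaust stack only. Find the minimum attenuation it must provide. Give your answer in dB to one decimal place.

Everything except the exhaust stack sums to 10^(77/10) = 5.012e+07 in linear terms, 77.00 dB.
The limit corresponds to 10^(84/10) = 2.512e+08; subtracting the fixed part leaves 2.011e+08 for the exhaust stack, i.e. 83.03 dB.
Required insertion loss = 89 − 83.03 = 5.97 dB.

6.0 dB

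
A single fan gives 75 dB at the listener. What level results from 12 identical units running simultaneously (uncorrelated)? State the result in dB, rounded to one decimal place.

85.8 dB

N identical incoherent sources raise the level by 10·log₁₀ N.
L_total = 75 + 10·log₁₀(12) = 75 + 10.792 = 85.79 dB.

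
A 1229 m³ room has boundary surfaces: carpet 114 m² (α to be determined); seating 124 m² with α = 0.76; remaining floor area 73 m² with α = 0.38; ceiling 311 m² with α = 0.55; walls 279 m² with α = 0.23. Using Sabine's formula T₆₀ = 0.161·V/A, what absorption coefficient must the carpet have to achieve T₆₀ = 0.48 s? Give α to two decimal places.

0.48

A = 0.161·V/T₆₀ = 0.161·1229/0.48 = 412.23 m² sabins.
Absorption from the other surfaces = 124·0.76 + 73·0.38 + 311·0.55 + 279·0.23 = 357.20 m², so the carpet must supply 55.03 m² over 114 m².
α = 55.03/114 = 0.483.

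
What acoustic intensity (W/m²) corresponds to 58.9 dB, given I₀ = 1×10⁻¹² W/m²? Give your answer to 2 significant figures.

7.8e-07 W/m²

I/I₀ = 10^(58.9/10) = 7.762e+05, so I = 7.762e+05 × 10⁻¹² W/m².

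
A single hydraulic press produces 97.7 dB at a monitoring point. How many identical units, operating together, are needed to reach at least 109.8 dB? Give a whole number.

17

N identical sources give L₁ + 10·log₁₀ N, so require 10·log₁₀ N ≥ 109.8 − 97.7 = 12.1 dB.
N ≥ 10^(12.1/10) = 16.218, so N = 17.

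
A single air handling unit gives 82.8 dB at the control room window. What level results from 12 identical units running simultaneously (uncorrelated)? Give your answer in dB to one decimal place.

93.6 dB

With 12 equal, uncorrelated contributions the intensity is 12× that of one unit, giving a rise of 10·log₁₀ 12.
L_total = 82.8 + 10·log₁₀(12) = 82.8 + 10.792 = 93.59 dB.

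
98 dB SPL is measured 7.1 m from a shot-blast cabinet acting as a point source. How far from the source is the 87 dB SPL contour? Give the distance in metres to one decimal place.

25.2 m

The 11.0 dB drop corresponds to a distance ratio of 10^(11.0/20) for a point source.
r₂ = 7.1·10^((98−87)/20) = 7.1·10^(11.0/20) = 25.19 m.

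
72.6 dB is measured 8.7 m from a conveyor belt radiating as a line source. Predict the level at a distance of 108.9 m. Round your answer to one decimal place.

Line-source attenuation: ΔL = 10·log₁₀(r₂/r₁) = 10·log₁₀(108.9/8.7) = 10.975 dB.
L₂ = 72.6 − 10·log₁₀(108.9/8.7) = 72.6 − 10.975 = 61.62 dB.

61.6 dB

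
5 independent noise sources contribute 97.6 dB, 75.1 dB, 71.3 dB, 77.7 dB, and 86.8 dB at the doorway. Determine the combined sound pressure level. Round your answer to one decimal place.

98.0 dB

Incoherent sources combine by intensity addition: L_total = 10·log₁₀(Σ 10^(L_i/10)).
Σ 10^(L/10) = 10^(97.6/10) + 10^(75.1/10) + 10^(71.3/10) + 10^(77.7/10) + 10^(86.8/10) = 6.338e+09.
L_total = 10·log₁₀(6.338e+09) = 98.02 dB.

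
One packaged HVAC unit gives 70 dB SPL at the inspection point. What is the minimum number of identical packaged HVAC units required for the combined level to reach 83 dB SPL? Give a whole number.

20

N identical sources give L₁ + 10·log₁₀ N, so require 10·log₁₀ N ≥ 83 − 70 = 13.0 dB.
N ≥ 10^(13.0/10) = 19.953, so N = 20.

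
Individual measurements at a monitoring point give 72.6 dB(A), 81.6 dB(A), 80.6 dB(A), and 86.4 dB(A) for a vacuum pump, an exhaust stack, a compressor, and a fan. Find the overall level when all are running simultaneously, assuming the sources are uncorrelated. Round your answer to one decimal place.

88.5 dB(A)

For uncorrelated sources the intensities add, so convert each level to linear form, sum, and take 10·log₁₀ of the total.
Σ 10^(L/10) = 10^(72.6/10) + 10^(81.6/10) + 10^(80.6/10) + 10^(86.4/10) = 7.141e+08.
L_total = 10·log₁₀(7.141e+08) = 88.54 dB(A).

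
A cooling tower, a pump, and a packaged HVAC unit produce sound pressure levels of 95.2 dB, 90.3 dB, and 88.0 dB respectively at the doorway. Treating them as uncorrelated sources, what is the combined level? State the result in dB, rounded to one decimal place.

Incoherent sources combine by intensity addition: L_total = 10·log₁₀(Σ 10^(L_i/10)).
Σ 10^(L/10) = 10^(95.2/10) + 10^(90.3/10) + 10^(88.0/10) = 5.014e+09.
L_total = 10·log₁₀(5.014e+09) = 97.00 dB.

97.0 dB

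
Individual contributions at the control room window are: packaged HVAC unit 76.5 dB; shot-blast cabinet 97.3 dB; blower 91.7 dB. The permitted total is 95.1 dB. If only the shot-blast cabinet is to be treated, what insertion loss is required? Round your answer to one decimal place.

Everything except the shot-blast cabinet sums to 10^(76.5/10) + 10^(91.7/10) = 1.524e+09 in linear terms, 91.83 dB.
To meet 95.1 dB overall, the treated shot-blast cabinet may contribute at most 10^(95.1/10) − 1.524e+09 = 1.712e+09, i.e. 92.34 dB.
Required insertion loss = 97.3 − 92.34 = 4.96 dB.

5.0 dB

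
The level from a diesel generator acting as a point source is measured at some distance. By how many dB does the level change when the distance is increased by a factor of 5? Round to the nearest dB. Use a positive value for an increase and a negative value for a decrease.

A point source loses 6 dB per doubling of distance; generally ΔL = −20·log₁₀(r₂/r₁).
ΔL = −20·log₁₀(5) = -13.98 dB.

-14 dB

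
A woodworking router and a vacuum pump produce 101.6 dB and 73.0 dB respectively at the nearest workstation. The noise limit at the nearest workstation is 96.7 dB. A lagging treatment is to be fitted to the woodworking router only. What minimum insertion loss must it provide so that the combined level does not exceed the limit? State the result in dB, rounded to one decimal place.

Everything except the woodworking router sums to 10^(73.0/10) = 1.995e+07 in linear terms, 73.00 dB.
To meet 96.7 dB overall, the treated woodworking router may contribute at most 10^(96.7/10) − 1.995e+07 = 4.657e+09, i.e. 96.68 dB.
So the woodworking router must be reduced from 101.6 to 96.68 dB: IL = 4.92 dB.

4.9 dB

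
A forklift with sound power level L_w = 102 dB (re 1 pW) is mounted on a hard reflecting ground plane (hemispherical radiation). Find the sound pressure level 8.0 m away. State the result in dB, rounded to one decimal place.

The power spreads over a hemisphere of area 2π·r², so L_p = L_w − 10·log₁₀(2π·r²).
2π·r² = 402.1 m², 10·log₁₀ of that is 26.044 dB.
L_p = 102 − 26.044 = 75.96 dB.

76.0 dB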